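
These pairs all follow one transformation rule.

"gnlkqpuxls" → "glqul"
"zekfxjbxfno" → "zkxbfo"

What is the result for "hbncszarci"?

In each case the input is transformed by: keep every other character starting from the first (positions 1st, 3rd, 5th, ...).
"hbncszarci" → "hnsac".

hnsac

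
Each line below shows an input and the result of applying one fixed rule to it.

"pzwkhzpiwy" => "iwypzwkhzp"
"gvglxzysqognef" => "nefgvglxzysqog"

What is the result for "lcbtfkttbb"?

The pattern: move the last 3 characters to the front (rotate right by 3).
"lcbtfkttbb" → "tbblcbtfkt".

tbblcbtfkt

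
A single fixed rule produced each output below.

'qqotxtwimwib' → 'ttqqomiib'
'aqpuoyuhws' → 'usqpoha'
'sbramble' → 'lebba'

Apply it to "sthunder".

rnhed

The pattern: sort the characters into reverse alphabetical order, then delete the first 3 characters.
Applying both steps to "sthunder": "utsrnhed", then "rnhed".
(Check on "sbramble": → "srmlebba" → "lebba" ✓)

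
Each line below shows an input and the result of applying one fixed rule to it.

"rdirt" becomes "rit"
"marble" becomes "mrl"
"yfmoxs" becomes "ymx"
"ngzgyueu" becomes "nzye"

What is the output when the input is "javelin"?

Rule — keep every other character starting from the first (positions 1st, 3rd, 5th, ...).
Doing the same to "javelin": "jvln".

jvln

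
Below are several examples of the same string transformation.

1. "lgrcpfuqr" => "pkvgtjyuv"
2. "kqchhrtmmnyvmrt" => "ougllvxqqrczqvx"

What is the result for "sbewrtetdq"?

Looking at the pairs, the operation is to shift every letter 4 places forward in the alphabet (wrapping around).
On "sbewrtetdq" that produces "wfiavxixhu".

wfiavxixhu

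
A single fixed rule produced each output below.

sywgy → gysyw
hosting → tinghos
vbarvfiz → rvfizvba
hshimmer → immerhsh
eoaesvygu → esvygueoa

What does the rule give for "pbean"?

anpbe

Each output is the input with this applied: move the first 3 characters to the end (rotate left by 3).
"pbean" → "anpbe".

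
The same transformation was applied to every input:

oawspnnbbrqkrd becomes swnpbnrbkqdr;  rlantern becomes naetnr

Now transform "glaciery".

caeiyr

The pattern: delete the first 2 characters, then swap each adjacent pair of characters (1↔2, 3↔4, ...).
Applying both steps to "glaciery": "aciery", then "caeiyr".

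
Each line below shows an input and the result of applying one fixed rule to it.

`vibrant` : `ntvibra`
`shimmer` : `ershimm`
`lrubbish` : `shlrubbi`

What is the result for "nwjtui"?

uinwjt

The pattern: move the last 2 characters to the front (rotate right by 2).
On "nwjtui" that produces "uinwjt".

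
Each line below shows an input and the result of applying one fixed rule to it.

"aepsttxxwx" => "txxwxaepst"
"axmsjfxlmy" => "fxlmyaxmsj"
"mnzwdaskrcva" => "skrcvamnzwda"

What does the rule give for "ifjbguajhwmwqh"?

In each case the input is transformed by: swap the front and back halves of the string.
For "ifjbguajhwmwqh" the result is "jhwmwqhifjbgua".

jhwmwqhifjbgua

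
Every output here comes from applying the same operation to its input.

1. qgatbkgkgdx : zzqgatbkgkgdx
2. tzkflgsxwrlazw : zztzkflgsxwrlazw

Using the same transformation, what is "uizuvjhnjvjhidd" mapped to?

zzuizuvjhnjvjhidd

What's happening: prepend "zz".
Doing the same to "uizuvjhnjvjhidd": "zzuizuvjhnjvjhidd".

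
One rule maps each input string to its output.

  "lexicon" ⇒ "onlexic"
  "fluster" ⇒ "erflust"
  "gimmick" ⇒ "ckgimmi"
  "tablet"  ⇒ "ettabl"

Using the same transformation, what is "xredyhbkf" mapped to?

kfxredyhb

The transformation: move the last 2 characters to the front (rotate right by 2).
Doing the same to "xredyhbkf": "kfxredyhb".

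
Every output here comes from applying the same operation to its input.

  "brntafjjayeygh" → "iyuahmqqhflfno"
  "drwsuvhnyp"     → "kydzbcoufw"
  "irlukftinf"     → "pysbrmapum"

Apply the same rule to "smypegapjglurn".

ztfwlnhwqnsbyu

Rule — shift every letter 7 places forward in the alphabet (wrapping around).
Doing the same to "smypegapjglurn": "ztfwlnhwqnsbyu".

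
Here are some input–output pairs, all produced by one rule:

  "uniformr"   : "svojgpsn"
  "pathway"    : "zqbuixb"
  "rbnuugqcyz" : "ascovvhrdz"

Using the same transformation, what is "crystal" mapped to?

mdsztub

What's happening: shift every letter 1 place forward in the alphabet (wrapping around), then move the last character to the front.
So "crystal" becomes "mdsztub".
(Check on "rbnuugqcyz": → "scovvhrdza" → "ascovvhrdz" ✓)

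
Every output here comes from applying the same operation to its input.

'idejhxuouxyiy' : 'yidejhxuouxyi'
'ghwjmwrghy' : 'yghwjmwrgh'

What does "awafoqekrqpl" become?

What's happening: move the last character to the front.
Doing the same to "awafoqekrqpl": "lawafoqekrqp".

lawafoqekrqp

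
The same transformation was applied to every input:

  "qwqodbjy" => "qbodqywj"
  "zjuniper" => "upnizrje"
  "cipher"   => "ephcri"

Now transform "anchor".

In each case the input is transformed by: take characters alternately from the front and the back (1st, last, 2nd, 2nd-last, ...), then swap the front and back halves of the string.
Applying that to "anchor" gives "ocharn".

ocharn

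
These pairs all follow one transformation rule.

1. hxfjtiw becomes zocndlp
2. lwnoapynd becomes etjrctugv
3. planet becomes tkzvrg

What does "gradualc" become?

grimxgja

The pattern: move the last 3 characters to the front (rotate right by 3), then shift every letter 6 places forward in the alphabet (wrapping around).
Starting from "gradualc": after the first operation, "alcgradu"; after the second, "grimxgja".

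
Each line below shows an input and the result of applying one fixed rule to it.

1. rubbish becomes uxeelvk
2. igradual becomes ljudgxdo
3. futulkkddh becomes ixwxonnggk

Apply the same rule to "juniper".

mxqlshu

Looking at the pairs, the operation is to shift every letter 3 places forward in the alphabet (wrapping around).
Doing the same to "juniper": "mxqlshu".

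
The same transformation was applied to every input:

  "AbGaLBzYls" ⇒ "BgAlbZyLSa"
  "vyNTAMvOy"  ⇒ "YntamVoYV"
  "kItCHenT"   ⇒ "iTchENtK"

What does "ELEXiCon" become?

lexIcONe

Looking at the pairs, the operation is to move the first character to the end, then flip the case of every letter.
For "ELEXiCon", step one produces "LEXiConE"; step two turns that into "lexIcONe".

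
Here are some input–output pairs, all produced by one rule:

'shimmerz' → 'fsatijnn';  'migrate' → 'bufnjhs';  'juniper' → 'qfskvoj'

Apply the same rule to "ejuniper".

What's happening: move the last 3 characters to the front (rotate right by 3), then shift every letter 1 place forward in the alphabet (wrapping around).
On "ejuniper" that produces "qfsfkvoj".
(Check on "shimmerz": → "erzshimm" → "fsatijnn" ✓)

qfsfkvoj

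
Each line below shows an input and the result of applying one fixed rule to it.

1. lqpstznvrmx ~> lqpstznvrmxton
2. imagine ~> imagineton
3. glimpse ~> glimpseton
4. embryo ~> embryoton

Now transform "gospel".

What's happening: append "ton".
"gospel" → "gospelton".

gospelton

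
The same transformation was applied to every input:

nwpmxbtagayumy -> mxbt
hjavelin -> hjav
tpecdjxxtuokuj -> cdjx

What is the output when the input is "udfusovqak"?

dfus

The pattern: swap the front and back halves of the string, then keep only the last 4 characters.
For "udfusovqak", step one produces "ovqakudfus"; step two turns that into "dfus".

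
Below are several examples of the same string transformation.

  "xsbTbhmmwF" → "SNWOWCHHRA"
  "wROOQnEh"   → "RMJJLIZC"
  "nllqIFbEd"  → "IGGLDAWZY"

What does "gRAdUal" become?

BMVYPVG

What's happening: shift every letter 5 places backward in the alphabet (wrapping around), then convert every letter to uppercase.
On "gRAdUal": the first step gives "bMVyPvg", and the second then gives "BMVYPVG".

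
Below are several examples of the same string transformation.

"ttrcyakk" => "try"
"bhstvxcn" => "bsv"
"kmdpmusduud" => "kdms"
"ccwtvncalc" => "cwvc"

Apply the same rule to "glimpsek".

gip

What's happening: delete the last 3 characters, then keep every other character starting from the first (positions 1st, 3rd, 5th, ...).
Applying that to "glimpsek" gives "gip".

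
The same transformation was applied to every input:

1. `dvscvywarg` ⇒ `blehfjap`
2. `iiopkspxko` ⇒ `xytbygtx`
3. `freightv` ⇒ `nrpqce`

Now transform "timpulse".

Each output is the input with this applied: delete the first 2 characters, then shift every letter 9 places forward in the alphabet (wrapping around).
Starting from "timpulse": after the first operation, "mpulse"; after the second, "vydubn".

vydubn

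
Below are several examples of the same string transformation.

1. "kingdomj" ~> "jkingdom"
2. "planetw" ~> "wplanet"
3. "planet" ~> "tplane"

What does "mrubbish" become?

Looking at the pairs, the operation is to move the last character to the front.
"mrubbish" → "hmrubbis".

hmrubbis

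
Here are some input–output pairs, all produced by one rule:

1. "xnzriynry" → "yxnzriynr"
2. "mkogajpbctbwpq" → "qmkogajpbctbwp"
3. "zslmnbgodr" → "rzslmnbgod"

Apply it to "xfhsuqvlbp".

pxfhsuqvlb

Looking at the pairs, the operation is to move the last character to the front.
Doing the same to "xfhsuqvlbp": "pxfhsuqvlb".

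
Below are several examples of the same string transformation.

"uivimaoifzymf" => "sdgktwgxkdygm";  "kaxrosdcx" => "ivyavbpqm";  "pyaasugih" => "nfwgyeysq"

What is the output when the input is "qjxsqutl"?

ojhrvsqo

The pattern: take characters alternately from the front and the back (1st, last, 2nd, 2nd-last, ...), then shift every letter 2 places backward in the alphabet (wrapping around).
Starting from "qjxsqutl": after the first operation, "qljtxusq"; after the second, "ojhrvsqo".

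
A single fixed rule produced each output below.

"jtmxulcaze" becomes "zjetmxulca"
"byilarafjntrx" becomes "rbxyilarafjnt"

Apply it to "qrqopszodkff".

fqfrqopszodk

Looking at the pairs, the operation is to swap the first and last characters, then move the last 2 characters to the front (rotate right by 2).
So "qrqopszodkff" becomes "fqfrqopszodk".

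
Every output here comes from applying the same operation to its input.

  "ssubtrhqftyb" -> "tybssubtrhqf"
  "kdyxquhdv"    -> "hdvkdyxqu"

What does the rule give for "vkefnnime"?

imevkefnn

Rule — move the last 3 characters to the front (rotate right by 3).
So "vkefnnime" becomes "imevkefnn".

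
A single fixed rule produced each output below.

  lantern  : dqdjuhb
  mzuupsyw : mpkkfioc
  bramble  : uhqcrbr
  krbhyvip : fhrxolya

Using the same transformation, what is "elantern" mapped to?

The transformation: shift every letter 10 places backward in the alphabet (wrapping around), then swap the first and last characters.
Starting from "elantern": after the first operation, "ubqdjuhd"; after the second, "dbqdjuhu".

dbqdjuhu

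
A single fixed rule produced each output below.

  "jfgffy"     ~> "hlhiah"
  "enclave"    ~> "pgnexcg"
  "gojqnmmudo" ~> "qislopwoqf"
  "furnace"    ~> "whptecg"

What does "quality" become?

wsncvka

The rule is to shift every letter 2 places forward in the alphabet (wrapping around), then swap each adjacent pair of characters (1↔2, 3↔4, ...).
On "quality": the first step gives "swcnkva", and the second then gives "wsncvka".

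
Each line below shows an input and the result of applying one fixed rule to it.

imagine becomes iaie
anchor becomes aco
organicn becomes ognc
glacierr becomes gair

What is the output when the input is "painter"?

What's happening: keep every other character starting from the first (positions 1st, 3rd, 5th, ...).
Doing the same to "painter": "pitr".

pitr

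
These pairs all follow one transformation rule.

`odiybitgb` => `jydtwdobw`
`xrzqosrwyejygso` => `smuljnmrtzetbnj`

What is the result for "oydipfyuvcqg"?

What's happening: shift every letter 5 places backward in the alphabet (wrapping around).
Applying that to "oydipfyuvcqg" gives "jtydkatpqxlb".

jtydkatpqxlb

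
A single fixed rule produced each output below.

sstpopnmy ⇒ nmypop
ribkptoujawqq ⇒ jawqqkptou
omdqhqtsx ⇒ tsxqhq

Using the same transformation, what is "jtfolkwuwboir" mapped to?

Looking at the pairs, the operation is to delete the first 3 characters, then swap the front and back halves of the string.
On "jtfolkwuwboir": the first step gives "olkwuwboir", and the second then gives "wboirolkwu".

wboirolkwu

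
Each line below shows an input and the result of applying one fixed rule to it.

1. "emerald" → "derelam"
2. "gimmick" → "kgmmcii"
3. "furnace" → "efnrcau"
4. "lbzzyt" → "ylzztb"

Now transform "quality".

yqlatiu

What's happening: swap each adjacent pair of characters (1↔2, 3↔4, ...), then swap the first and last characters.
Working it through for "quality": intermediate "uqlatiy", final "yqlatiu".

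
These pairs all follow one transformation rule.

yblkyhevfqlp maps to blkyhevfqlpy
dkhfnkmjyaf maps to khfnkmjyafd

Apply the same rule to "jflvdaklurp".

The transformation: move the first character to the end.
"jflvdaklurp" → "flvdaklurpj".

flvdaklurpj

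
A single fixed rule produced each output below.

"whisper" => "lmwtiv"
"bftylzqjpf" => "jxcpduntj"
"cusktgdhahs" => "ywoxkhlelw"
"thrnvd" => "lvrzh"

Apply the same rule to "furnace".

Each output is the input with this applied: delete the first character, then shift every letter 4 places forward in the alphabet (wrapping around).
Starting from "furnace": after the first operation, "urnace"; after the second, "yvregi".

yvregi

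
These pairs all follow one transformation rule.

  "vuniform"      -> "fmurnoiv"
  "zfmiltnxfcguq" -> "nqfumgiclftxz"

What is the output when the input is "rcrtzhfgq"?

zqcgrfthr

The transformation: take characters alternately from the front and the back (1st, last, 2nd, 2nd-last, ...), then swap the first and last characters.
On "rcrtzhfgq" that produces "zqcgrfthr".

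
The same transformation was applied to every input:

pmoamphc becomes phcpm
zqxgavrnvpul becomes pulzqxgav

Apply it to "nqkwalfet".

fetnqk

The transformation: move the last 3 characters to the front (rotate right by 3), then delete the last 3 characters.
On "nqkwalfet": the first step gives "fetnqkwal", and the second then gives "fetnqk".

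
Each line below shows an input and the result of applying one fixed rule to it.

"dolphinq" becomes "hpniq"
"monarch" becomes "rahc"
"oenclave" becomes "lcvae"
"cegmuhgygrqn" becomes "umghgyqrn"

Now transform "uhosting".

tsnig

The transformation: delete the first 3 characters, then swap each adjacent pair of characters (1↔2, 3↔4, ...).
Applying both steps to "uhosting": "sting", then "tsnig".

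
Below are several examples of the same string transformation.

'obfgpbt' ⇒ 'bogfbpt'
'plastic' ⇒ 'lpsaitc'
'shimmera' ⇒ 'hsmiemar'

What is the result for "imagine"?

miganie

The rule is to swap each adjacent pair of characters (1↔2, 3↔4, ...).
So "imagine" becomes "miganie".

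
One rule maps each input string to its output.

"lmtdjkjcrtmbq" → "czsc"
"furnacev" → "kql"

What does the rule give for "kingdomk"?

yta

Rule — shift every letter 10 places backward in the alphabet (wrapping around), then keep one character in every 3, starting at position 2 (positions 2nd, 5th, 8th, ...).
Starting from "kingdomk": after the first operation, "aydwteca"; after the second, "yta".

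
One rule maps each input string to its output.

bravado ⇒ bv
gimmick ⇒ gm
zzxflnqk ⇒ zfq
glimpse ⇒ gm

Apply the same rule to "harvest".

Each output is the input with this applied: move the last character to the front, then keep one character in every 3, starting at position 2 (positions 2nd, 5th, 8th, ...).
On "harvest" that produces "hv".

hv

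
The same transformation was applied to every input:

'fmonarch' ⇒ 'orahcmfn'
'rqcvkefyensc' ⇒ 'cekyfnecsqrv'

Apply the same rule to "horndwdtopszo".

Looking at the pairs, the operation is to swap each adjacent pair of characters (1↔2, 3↔4, ...), then move the first 3 characters to the end (rotate left by 3).
"horndwdtopszo" → "ohnrwdtdpozso" → "rwdtdpozsoohn".

rwdtdpozsoohn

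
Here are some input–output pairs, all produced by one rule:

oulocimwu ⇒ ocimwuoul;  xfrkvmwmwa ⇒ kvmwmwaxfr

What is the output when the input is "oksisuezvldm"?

isuezvldmoks

In each case the input is transformed by: move the first 3 characters to the end (rotate left by 3).
"oksisuezvldm" → "isuezvldmoks".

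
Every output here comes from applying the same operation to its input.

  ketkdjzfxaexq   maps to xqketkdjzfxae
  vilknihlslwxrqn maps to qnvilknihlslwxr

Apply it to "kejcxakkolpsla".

The transformation: move the last 2 characters to the front (rotate right by 2).
On "kejcxakkolpsla" that produces "lakejcxakkolps".

lakejcxakkolps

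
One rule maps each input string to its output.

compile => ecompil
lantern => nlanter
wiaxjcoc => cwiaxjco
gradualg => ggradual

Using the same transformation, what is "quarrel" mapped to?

Looking at the pairs, the operation is to move the last character to the front.
On "quarrel" that produces "lquarre".

lquarre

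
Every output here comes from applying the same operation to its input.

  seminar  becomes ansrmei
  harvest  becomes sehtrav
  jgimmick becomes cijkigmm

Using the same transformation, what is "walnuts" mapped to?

The pattern: move the last 3 characters to the front (rotate right by 3), then swap each adjacent pair of characters (1↔2, 3↔4, ...).
Working it through for "walnuts": intermediate "utswaln", final "tuwslan".

tuwslan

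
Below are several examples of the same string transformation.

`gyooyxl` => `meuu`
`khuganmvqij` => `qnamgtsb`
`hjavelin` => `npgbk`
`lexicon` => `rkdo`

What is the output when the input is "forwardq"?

luxcg

Looking at the pairs, the operation is to delete the last 3 characters, then shift every letter 6 places forward in the alphabet (wrapping around).
Starting from "forwardq": after the first operation, "forwa"; after the second, "luxcg".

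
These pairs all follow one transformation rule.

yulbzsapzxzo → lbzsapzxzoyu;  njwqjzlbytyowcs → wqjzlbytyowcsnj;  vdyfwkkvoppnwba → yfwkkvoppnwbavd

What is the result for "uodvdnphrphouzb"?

The transformation: move the first 2 characters to the end (rotate left by 2).
"uodvdnphrphouzb" → "dvdnphrphouzbuo".

dvdnphrphouzbuo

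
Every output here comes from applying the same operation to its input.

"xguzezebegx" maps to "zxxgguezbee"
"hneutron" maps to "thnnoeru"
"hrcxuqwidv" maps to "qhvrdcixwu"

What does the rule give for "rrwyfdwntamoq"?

What's happening: take characters alternately from the front and the back (1st, last, 2nd, 2nd-last, ...), then move the last character to the front.
On "rrwyfdwntamoq": the first step gives "rqrowmyaftdnw", and the second then gives "wrqrowmyaftdn".

wrqrowmyaftdn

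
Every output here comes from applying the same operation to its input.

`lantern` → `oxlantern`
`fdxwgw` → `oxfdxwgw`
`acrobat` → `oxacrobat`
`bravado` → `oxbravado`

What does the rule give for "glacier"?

The rule is to prepend "ox".
"glacier" → "oxglacier".

oxglacier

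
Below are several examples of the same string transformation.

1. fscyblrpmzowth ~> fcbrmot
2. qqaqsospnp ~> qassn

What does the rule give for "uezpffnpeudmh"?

uzfnedh

The pattern: keep every other character starting from the first (positions 1st, 3rd, 5th, ...).
Doing the same to "uezpffnpeudmh": "uzfnedh".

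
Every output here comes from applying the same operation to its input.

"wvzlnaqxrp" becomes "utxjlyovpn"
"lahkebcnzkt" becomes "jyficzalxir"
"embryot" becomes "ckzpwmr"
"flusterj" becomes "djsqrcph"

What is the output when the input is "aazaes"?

Each output is the input with this applied: shift every letter 2 places backward in the alphabet (wrapping around).
Doing the same to "aazaes": "yyxycq".

yyxycq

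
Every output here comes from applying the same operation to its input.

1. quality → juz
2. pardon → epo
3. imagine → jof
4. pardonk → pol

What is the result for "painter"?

The pattern: shift every letter 1 place forward in the alphabet (wrapping around), then keep only the last 3 characters.
Working it through for "painter": intermediate "qbjoufs", final "ufs".

ufs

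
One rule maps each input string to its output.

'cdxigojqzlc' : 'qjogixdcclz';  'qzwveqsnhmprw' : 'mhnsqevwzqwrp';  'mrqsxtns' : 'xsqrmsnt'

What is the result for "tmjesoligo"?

In each case the input is transformed by: move the last 3 characters to the front (rotate right by 3), then reverse the string.
Starting from "tmjesoligo": after the first operation, "igotmjesol"; after the second, "losejmtogi".

losejmtogi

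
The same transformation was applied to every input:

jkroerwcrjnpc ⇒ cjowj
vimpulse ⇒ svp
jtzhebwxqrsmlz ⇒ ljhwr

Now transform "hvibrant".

In each case the input is transformed by: keep one character in every 3, starting at position 1 (positions 1st, 4th, 7th, ...), then move the last character to the front.
For "hvibrant", step one produces "hbn"; step two turns that into "nhb".

nhb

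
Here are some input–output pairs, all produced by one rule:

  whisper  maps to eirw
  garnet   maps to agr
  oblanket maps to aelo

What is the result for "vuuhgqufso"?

The pattern: sort the characters into alphabetical order, then keep every other character starting from the first (positions 1st, 3rd, 5th, ...).
Applying that to "vuuhgqufso" gives "fhquu".

fhquu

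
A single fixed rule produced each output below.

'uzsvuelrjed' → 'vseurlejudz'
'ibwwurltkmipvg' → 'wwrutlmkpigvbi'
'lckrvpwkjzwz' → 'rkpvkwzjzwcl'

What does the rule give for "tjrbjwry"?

Rule — move the first 2 characters to the end (rotate left by 2), then swap each adjacent pair of characters (1↔2, 3↔4, ...).
Applying both steps to "tjrbjwry": "rbjwrytj", then "brwjyrjt".

brwjyrjt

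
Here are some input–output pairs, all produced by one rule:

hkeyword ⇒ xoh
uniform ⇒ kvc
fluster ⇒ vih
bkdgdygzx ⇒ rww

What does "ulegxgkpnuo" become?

In each case the input is transformed by: keep one character in every 3, starting at position 1 (positions 1st, 4th, 7th, ...), then shift every letter 10 places backward in the alphabet (wrapping around).
Working it through for "ulegxgkpnuo": intermediate "ugku", final "kwak".

kwak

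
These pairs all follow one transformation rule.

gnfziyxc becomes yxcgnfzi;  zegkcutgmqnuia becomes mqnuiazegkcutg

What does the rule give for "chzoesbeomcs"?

eomcschzoesb

The rule is to move the first character to the end, then swap the front and back halves of the string.
For "chzoesbeomcs", step one produces "hzoesbeomcsc"; step two turns that into "eomcschzoesb".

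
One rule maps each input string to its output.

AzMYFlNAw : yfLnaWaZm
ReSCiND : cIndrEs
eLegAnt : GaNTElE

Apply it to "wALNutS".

nUTsWal

The rule is to move the first 3 characters to the end (rotate left by 3), then flip the case of every letter.
On "wALNutS": the first step gives "NutSwAL", and the second then gives "nUTsWal".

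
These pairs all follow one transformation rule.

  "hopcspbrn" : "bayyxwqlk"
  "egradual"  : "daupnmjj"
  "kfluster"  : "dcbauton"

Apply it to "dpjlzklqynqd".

ihzzywuutsmm

The pattern: sort the characters into reverse alphabetical order, then shift every letter 9 places forward in the alphabet (wrapping around).
So "dpjlzklqynqd" becomes "ihzzywuutsmm".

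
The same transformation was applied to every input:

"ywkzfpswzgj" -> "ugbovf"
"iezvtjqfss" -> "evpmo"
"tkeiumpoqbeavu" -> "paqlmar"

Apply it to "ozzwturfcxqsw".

The transformation: keep every other character starting from the first (positions 1st, 3rd, 5th, ...), then shift every letter 4 places backward in the alphabet (wrapping around).
Applying both steps to "ozzwturfcxqsw": "oztrcqw", then "kvpnyms".

kvpnyms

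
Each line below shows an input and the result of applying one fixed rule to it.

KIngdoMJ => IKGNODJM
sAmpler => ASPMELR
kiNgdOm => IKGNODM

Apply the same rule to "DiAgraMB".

In each case the input is transformed by: swap each adjacent pair of characters (1↔2, 3↔4, ...), then convert every letter to uppercase.
"DiAgraMB" → "IDGAARBM".

IDGAARBM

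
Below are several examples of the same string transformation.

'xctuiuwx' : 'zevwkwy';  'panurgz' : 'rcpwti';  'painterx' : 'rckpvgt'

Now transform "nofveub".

pqhxgw

In each case the input is transformed by: shift every letter 2 places forward in the alphabet (wrapping around), then delete the last character.
For "nofveub" the result is "pqhxgw".
(Check on "xctuiuwx": → "zevwkwyz" → "zevwkwy" ✓)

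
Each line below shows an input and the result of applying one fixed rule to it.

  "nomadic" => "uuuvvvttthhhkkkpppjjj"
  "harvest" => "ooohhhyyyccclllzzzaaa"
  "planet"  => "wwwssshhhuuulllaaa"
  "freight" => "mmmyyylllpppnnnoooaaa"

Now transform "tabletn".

Rule — repeat every character 3 times, then shift every letter 7 places forward in the alphabet (wrapping around).
On "tabletn": the first step gives "tttaaabbbllleeetttnnn", and the second then gives "aaahhhiiissslllaaauuu".

aaahhhiiissslllaaauuu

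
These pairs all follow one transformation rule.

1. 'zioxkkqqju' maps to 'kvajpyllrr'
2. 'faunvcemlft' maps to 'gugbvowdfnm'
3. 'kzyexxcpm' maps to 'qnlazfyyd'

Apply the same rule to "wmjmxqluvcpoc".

pdxnknyrmvwdq

The rule is to move the last 2 characters to the front (rotate right by 2), then shift every letter 1 place forward in the alphabet (wrapping around).
Working it through for "wmjmxqluvcpoc": intermediate "ocwmjmxqluvcp", final "pdxnknyrmvwdq".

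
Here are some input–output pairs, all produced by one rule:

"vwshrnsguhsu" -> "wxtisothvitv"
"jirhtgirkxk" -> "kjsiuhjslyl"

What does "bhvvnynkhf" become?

ciwwozolig

The transformation: shift every letter 1 place forward in the alphabet (wrapping around).
"bhvvnynkhf" → "ciwwozolig".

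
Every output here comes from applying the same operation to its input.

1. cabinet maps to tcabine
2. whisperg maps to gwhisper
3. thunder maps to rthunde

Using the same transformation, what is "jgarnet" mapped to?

The transformation: move the last character to the front.
"jgarnet" → "tjgarne".

tjgarne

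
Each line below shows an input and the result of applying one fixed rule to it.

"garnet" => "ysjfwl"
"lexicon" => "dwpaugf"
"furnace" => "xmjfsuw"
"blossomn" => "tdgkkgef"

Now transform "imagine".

The transformation: shift every letter 8 places backward in the alphabet (wrapping around).
For "imagine" the result is "aesyafw".

aesyafw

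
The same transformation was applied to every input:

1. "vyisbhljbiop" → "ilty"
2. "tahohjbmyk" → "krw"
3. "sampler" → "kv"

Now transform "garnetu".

ko

In each case the input is transformed by: shift every letter 10 places forward in the alphabet (wrapping around), then keep one character in every 3, starting at position 2 (positions 2nd, 5th, 8th, ...).
Working it through for "garnetu": intermediate "qkbxode", final "ko".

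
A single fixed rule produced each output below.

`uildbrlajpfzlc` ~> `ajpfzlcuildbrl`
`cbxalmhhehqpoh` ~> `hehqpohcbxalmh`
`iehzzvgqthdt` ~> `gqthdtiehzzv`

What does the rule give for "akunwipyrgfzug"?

The pattern: swap the front and back halves of the string.
On "akunwipyrgfzug" that produces "yrgfzugakunwip".

yrgfzugakunwip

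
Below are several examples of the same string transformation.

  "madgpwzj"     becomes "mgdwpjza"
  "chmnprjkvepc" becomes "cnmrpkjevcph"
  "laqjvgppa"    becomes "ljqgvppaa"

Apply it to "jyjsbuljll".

jsjubjllly

In each case the input is transformed by: swap each adjacent pair of characters (1↔2, 3↔4, ...), then move the first character to the end.
Working it through for "jyjsbuljll": intermediate "yjsjubjlll", final "jsjubjllly".
(Check on "chmnprjkvepc": → "hcnmrpkjevcp" → "cnmrpkjevcph" ✓)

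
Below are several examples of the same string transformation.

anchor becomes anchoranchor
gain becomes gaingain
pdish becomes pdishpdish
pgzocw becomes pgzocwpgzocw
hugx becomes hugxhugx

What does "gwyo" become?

gwyogwyo

The pattern: write the whole string twice.
"gwyo" → "gwyogwyo".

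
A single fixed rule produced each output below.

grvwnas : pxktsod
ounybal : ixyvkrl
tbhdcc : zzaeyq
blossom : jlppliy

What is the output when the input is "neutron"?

Rule — reverse the string, then shift every letter 3 places backward in the alphabet (wrapping around).
On "neutron": the first step gives "nortuen", and the second then gives "kloqrbk".

kloqrbk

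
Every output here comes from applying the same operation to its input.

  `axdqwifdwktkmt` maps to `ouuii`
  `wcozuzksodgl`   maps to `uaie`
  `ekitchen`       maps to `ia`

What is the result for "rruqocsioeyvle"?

In each case the input is transformed by: shift every letter 2 places backward in the alphabet (wrapping around), then keep only the vowels.
Doing the same to "rruqocsioeyvle": "oa".

oa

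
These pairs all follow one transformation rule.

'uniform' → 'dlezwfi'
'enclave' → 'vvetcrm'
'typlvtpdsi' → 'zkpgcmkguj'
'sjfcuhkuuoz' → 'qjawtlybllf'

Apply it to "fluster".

Each output is the input with this applied: move the last character to the front, then shift every letter 9 places backward in the alphabet (wrapping around).
For "fluster", step one produces "rfluste"; step two turns that into "iwcljkv".

iwcljkv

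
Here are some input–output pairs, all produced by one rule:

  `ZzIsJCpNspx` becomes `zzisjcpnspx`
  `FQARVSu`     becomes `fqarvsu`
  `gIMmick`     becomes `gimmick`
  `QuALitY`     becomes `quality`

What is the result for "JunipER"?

The rule is to convert every letter to lowercase.
Doing the same to "JunipER": "juniper".

juniper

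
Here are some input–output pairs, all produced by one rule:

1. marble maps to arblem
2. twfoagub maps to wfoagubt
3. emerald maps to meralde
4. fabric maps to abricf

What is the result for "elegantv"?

In each case the input is transformed by: move the first character to the end.
For "elegantv" the result is "legantve".

legantve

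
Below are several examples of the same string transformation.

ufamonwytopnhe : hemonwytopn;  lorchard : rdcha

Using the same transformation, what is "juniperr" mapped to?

rripe

The rule is to delete the first 3 characters, then move the last 2 characters to the front (rotate right by 2).
Applying both steps to "juniperr": "iperr", then "rripe".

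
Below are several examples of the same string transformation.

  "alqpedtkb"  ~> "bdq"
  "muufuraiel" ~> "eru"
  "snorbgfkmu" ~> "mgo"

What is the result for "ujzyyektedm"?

eez

In each case the input is transformed by: keep one character in every 3, starting at position 3 (positions 3rd, 6th, 9th, ...), then reverse the string.
So "ujzyyektedm" becomes "eez".
(Check on "muufuraiel": → "ure" → "eru" ✓)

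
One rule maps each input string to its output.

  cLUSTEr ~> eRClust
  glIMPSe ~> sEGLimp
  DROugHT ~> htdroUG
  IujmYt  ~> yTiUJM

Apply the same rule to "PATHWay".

In each case the input is transformed by: flip the case of every letter, then move the last 2 characters to the front (rotate right by 2).
Starting from "PATHWay": after the first operation, "pathwAY"; after the second, "AYpathw".

AYpathw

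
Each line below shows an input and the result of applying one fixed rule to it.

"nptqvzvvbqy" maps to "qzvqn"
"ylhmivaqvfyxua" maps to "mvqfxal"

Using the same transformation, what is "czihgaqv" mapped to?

havz

Looking at the pairs, the operation is to move the first 2 characters to the end (rotate left by 2), then keep every other character starting from the second (positions 2nd, 4th, 6th, ...).
So "czihgaqv" becomes "havz".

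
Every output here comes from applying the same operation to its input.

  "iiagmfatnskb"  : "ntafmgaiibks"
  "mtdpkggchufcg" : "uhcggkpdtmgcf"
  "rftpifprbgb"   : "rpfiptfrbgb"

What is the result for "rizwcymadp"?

mycwzirpda

Rule — reverse the string, then move the first 3 characters to the end (rotate left by 3).
Applying that to "rizwcymadp" gives "mycwzirpda".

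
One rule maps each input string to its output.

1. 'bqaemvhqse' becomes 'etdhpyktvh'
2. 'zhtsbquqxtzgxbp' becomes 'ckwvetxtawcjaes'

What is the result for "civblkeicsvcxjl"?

Rule — shift every letter 3 places forward in the alphabet (wrapping around).
Applying that to "civblkeicsvcxjl" gives "flyeonhlfvyfamo".

flyeonhlfvyfamo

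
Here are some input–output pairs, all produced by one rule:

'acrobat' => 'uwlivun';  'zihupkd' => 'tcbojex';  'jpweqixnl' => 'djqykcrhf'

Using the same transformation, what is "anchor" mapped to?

Rule — shift every letter 6 places backward in the alphabet (wrapping around).
Applying that to "anchor" gives "uhwbil".

uhwbil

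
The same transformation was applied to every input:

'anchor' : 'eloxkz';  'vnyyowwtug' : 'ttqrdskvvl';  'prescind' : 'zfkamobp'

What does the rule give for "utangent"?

dbkqrqxk

In each case the input is transformed by: swap the front and back halves of the string, then shift every letter 3 places backward in the alphabet (wrapping around).
Starting from "utangent": after the first operation, "gentutan"; after the second, "dbkqrqxk".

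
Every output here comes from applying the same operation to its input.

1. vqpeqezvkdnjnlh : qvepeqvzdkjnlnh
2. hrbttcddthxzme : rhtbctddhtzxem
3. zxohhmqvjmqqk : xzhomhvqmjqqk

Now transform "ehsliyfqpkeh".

helsyiqfkphe

The transformation: swap each adjacent pair of characters (1↔2, 3↔4, ...).
So "ehsliyfqpkeh" becomes "helsyiqfkphe".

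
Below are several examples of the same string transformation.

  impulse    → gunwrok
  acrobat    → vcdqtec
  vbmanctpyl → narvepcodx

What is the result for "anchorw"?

Rule — reverse the string, then shift every letter 2 places forward in the alphabet (wrapping around).
On "anchorw": the first step gives "wrohcna", and the second then gives "ytqjepc".
(Check on "acrobat": → "taborca" → "vcdqtec" ✓)

ytqjepc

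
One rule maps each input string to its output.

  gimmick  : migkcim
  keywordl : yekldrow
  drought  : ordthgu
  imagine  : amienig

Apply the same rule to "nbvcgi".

vbnigc

Each output is the input with this applied: reverse the string, then move the last 3 characters to the front (rotate right by 3).
Working it through for "nbvcgi": intermediate "igcvbn", final "vbnigc".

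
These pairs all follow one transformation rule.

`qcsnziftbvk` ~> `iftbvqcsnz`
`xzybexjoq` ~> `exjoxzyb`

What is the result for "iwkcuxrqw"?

The transformation: delete the last character, then swap the front and back halves of the string.
On "iwkcuxrqw": the first step gives "iwkcuxrq", and the second then gives "uxrqiwkc".

uxrqiwkc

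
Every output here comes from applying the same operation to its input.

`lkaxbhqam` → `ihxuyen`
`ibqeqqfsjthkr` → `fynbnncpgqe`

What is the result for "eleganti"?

bibdxk

Rule — delete the last 2 characters, then shift every letter 3 places backward in the alphabet (wrapping around).
On "eleganti": the first step gives "elegan", and the second then gives "bibdxk".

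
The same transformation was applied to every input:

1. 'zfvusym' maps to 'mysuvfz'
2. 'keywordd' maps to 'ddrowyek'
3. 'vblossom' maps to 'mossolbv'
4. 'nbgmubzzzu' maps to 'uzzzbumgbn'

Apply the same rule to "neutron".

nortuen

In each case the input is transformed by: reverse the string.
"neutron" → "nortuen".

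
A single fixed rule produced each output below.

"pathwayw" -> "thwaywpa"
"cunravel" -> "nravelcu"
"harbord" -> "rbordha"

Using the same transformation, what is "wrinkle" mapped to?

What's happening: move the first 2 characters to the end (rotate left by 2).
Applying that to "wrinkle" gives "inklewr".

inklewr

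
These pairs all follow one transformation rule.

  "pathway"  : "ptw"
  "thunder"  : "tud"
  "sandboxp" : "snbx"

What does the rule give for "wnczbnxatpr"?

In each case the input is transformed by: swap each adjacent pair of characters (1↔2, 3↔4, ...), then keep every other character starting from the second (positions 2nd, 4th, 6th, ...).
Applying both steps to "wnczbnxatpr": "nwzcnbaxptr", then "wcbxt".
(Check on "sandboxp": → "asdnobpx" → "snbx" ✓)

wcbxt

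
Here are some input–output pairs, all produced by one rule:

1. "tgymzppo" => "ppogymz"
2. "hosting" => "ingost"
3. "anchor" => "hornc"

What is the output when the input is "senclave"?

aveencl

What's happening: delete the first character, then move the last 3 characters to the front (rotate right by 3).
Starting from "senclave": after the first operation, "enclave"; after the second, "aveencl".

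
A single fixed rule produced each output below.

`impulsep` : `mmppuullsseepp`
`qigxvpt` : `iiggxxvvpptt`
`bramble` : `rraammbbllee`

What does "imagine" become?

mmaaggiinnee

What's happening: delete the first character, then double every character.
"imagine" → "magine" → "mmaaggiinnee".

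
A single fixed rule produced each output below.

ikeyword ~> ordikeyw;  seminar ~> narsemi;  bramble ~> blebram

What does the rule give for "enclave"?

aveencl

The rule is to move the last 3 characters to the front (rotate right by 3).
So "enclave" becomes "aveencl".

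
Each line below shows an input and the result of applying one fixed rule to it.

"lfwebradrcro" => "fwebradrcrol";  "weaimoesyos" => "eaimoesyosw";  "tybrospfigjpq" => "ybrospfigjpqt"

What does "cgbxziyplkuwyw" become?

gbxziyplkuwywc

Rule — move the first character to the end.
For "cgbxziyplkuwyw" the result is "gbxziyplkuwywc".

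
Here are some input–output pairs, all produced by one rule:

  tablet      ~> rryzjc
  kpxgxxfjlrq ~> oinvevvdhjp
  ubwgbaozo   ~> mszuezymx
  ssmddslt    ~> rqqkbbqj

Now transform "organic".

The pattern: move the last character to the front, then shift every letter 2 places backward in the alphabet (wrapping around).
"organic" → "corgani" → "ampeylg".

ampeylg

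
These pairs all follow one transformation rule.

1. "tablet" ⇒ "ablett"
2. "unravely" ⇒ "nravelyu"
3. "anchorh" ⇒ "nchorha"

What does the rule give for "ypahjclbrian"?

pahjclbriany

What's happening: move the first character to the end.
So "ypahjclbrian" becomes "pahjclbriany".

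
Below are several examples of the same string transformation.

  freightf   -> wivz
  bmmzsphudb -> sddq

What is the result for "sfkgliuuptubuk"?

jwbx

The transformation: shift every letter 9 places backward in the alphabet (wrapping around), then keep only the first 4 characters.
"sfkgliuuptubuk" → "jwbxczllgklslb" → "jwbx".
(Check on "bmmzsphudb": → "sddqjgylus" → "sddq" ✓)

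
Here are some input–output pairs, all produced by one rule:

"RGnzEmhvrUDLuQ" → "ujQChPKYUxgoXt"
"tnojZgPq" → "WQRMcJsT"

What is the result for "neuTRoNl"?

QHXwuRqO

Rule — flip the case of every letter, then shift every letter 3 places forward in the alphabet (wrapping around).
Applying both steps to "neuTRoNl": "NEUtrOnL", then "QHXwuRqO".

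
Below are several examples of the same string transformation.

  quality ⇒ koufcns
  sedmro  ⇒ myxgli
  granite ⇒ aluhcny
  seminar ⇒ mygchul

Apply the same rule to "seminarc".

mygchulw

The pattern: shift every letter 6 places backward in the alphabet (wrapping around).
For "seminarc" the result is "mygchulw".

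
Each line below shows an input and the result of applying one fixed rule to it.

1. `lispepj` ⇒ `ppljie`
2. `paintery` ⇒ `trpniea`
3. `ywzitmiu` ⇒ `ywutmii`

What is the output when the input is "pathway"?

The transformation: sort the characters into reverse alphabetical order, then delete the first character.
For "pathway", step one produces "ywtphaa"; step two turns that into "wtphaa".

wtphaa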